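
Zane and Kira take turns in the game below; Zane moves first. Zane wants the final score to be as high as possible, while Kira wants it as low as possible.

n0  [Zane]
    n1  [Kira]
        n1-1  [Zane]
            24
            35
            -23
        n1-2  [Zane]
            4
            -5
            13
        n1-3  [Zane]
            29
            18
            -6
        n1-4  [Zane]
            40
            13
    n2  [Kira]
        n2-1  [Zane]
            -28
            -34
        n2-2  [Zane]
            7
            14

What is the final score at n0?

13

n1-1 (Zane): max(24, 35, -23) = 35
n1-2 (Zane): max(4, -5, 13) = 13
n1-3 (Zane): max(29, 18, -6) = 29
n1-4 (Zane): max(40, 13) = 40
n1 (Kira): min(35, 13, 29, 40) = 13
n2-1 (Zane): max(-28, -34) = -28
n2-2 (Zane): max(7, 14) = 14
n2 (Kira): min(-28, 14) = -28
n0 (Zane): max(13, -28) = 13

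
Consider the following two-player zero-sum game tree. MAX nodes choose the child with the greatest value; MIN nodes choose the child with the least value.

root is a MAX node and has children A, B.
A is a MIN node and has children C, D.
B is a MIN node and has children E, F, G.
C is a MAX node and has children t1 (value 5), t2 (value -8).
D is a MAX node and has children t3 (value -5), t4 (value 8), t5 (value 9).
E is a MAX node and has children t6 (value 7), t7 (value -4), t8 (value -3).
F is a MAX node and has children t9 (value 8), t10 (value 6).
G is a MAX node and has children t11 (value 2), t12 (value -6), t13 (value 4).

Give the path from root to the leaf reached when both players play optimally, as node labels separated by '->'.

C (MAX): max(5, -8) = 5
D (MAX): max(-5, 8, 9) = 9
A (MIN): min(5, 9) = 5
E (MAX): max(7, -4, -3) = 7
F (MAX): max(8, 6) = 8
G (MAX): max(2, -6, 4) = 4
B (MIN): min(7, 8, 4) = 4
root (MAX): max(5, 4) = 5
At root, MAX picks A (highest: 5).
At A, MIN picks C (lowest: 5).
At C, MAX picks t1 (highest: 5).
Terminal value 5.

root -> A -> C -> t1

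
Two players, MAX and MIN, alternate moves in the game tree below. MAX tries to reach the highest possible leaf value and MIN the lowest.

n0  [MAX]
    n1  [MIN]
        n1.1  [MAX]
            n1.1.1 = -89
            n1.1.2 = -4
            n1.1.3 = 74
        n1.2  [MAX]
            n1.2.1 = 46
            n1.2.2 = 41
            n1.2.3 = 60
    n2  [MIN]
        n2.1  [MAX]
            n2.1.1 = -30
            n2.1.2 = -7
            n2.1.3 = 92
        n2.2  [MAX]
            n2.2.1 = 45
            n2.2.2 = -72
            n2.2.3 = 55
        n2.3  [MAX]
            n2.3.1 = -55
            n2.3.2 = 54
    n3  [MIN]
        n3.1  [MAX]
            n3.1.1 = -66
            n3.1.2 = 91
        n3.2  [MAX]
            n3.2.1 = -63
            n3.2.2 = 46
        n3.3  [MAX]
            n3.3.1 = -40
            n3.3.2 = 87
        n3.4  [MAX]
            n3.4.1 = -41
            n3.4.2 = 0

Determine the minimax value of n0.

60

n1.1 (MAX): max(-89, -4, 74) = 74
n1.2 (MAX): max(46, 41, 60) = 60
n1 (MIN): min(74, 60) = 60
n2.1 (MAX): max(-30, -7, 92) = 92
n2.2 (MAX): max(45, -72, 55) = 55
n2.3 (MAX): max(-55, 54) = 54
n2 (MIN): min(92, 55, 54) = 54
n3.1 (MAX): max(-66, 91) = 91
n3.2 (MAX): max(-63, 46) = 46
n3.3 (MAX): max(-40, 87) = 87
n3.4 (MAX): max(-41, 0) = 0
n3 (MIN): min(91, 46, 87, 0) = 0
n0 (MAX): max(60, 54, 0) = 60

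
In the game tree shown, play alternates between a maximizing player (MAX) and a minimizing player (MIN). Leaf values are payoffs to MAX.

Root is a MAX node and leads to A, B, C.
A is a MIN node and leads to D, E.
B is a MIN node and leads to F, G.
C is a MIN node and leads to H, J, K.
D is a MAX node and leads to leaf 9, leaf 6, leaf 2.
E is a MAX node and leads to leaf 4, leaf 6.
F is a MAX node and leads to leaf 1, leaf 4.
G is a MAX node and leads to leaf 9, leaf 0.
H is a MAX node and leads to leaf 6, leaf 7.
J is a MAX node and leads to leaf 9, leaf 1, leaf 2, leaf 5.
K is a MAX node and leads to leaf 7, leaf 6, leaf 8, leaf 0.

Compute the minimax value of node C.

7

H (MAX): max(6, 7) = 7
J (MAX): max(9, 1, 2, 5) = 9
K (MAX): max(7, 6, 8, 0) = 8
C (MIN): min(7, 9, 8) = 7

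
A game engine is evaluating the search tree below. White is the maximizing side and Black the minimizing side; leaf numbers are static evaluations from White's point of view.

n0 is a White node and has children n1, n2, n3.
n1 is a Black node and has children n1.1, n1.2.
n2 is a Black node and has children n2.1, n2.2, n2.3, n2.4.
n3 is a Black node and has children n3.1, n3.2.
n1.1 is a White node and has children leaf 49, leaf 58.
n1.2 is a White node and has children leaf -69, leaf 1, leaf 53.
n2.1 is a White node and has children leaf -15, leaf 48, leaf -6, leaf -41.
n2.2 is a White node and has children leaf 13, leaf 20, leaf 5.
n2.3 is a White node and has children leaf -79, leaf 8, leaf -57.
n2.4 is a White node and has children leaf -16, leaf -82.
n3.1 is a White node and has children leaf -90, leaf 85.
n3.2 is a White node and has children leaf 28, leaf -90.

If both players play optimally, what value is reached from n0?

n1.1 (White): max(49, 58) = 58
n1.2 (White): max(-69, 1, 53) = 53
n1 (Black): min(58, 53) = 53
n2.1 (White): max(-15, 48, -6, -41) = 48
n2.2 (White): max(13, 20, 5) = 20
n2.3 (White): max(-79, 8, -57) = 8
n2.4 (White): max(-16, -82) = -16
n2 (Black): min(48, 20, 8, -16) = -16
n3.1 (White): max(-90, 85) = 85
n3.2 (White): max(28, -90) = 28
n3 (Black): min(85, 28) = 28
n0 (White): max(53, -16, 28) = 53

53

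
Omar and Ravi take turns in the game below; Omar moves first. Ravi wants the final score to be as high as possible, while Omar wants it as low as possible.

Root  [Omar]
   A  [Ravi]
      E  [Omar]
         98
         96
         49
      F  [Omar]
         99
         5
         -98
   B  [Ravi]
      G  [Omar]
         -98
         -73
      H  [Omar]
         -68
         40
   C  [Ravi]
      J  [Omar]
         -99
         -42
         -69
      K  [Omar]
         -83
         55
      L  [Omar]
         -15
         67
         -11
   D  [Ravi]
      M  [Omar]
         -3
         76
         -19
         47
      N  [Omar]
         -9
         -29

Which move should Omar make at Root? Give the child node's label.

B

E (Omar): min(98, 96, 49) = 49
F (Omar): min(99, 5, -98) = -98
A (Ravi): max(49, -98) = 49
G (Omar): min(-98, -73) = -98
H (Omar): min(-68, 40) = -68
B (Ravi): max(-98, -68) = -68
J (Omar): min(-99, -42, -69) = -99
K (Omar): min(-83, 55) = -83
L (Omar): min(-15, 67, -11) = -15
C (Ravi): max(-99, -83, -15) = -15
M (Omar): min(-3, 76, -19, 47) = -19
N (Omar): min(-9, -29) = -29
D (Ravi): max(-19, -29) = -19
Root (Omar): min(49, -68, -15, -19) = -68
Omar at Root wants the lowest of {A=49, B=-68, C=-15, D=-19}, so chooses B.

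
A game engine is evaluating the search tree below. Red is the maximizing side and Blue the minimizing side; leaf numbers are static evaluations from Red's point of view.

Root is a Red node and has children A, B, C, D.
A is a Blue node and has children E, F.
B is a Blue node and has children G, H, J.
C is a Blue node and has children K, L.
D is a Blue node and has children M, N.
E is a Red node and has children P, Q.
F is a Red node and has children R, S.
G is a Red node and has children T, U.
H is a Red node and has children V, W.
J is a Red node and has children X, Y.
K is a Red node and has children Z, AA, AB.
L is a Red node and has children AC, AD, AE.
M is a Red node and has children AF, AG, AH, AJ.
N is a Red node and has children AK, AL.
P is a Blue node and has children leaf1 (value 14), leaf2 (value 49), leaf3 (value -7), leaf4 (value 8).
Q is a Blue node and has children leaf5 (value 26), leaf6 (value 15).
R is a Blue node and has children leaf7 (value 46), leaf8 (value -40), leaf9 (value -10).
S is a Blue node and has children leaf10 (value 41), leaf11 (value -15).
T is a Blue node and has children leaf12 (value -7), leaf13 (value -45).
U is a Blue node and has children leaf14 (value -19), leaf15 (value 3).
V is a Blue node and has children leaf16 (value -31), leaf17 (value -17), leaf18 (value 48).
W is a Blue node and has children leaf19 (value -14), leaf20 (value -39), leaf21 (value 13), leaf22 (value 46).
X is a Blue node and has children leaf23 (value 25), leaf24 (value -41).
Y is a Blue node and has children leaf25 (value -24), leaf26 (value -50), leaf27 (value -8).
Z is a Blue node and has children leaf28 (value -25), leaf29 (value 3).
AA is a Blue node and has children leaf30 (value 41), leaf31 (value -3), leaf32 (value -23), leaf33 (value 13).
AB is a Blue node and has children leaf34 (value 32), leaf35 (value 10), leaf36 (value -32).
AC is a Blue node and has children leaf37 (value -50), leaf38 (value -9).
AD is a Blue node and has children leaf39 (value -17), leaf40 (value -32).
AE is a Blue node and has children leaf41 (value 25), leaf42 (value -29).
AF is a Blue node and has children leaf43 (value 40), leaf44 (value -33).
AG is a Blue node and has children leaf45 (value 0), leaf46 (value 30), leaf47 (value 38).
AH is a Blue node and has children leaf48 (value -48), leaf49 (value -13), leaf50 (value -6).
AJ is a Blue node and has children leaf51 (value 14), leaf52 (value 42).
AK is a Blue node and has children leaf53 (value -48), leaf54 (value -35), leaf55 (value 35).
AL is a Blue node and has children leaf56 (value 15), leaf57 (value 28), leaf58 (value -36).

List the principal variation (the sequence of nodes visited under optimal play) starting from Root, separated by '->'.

Root -> A -> F -> S -> leaf11

P (Blue): min(14, 49, -7, 8) = -7
Q (Blue): min(26, 15) = 15
E (Red): max(-7, 15) = 15
R (Blue): min(46, -40, -10) = -40
S (Blue): min(41, -15) = -15
F (Red): max(-40, -15) = -15
A (Blue): min(15, -15) = -15
T (Blue): min(-7, -45) = -45
U (Blue): min(-19, 3) = -19
G (Red): max(-45, -19) = -19
V (Blue): min(-31, -17, 48) = -31
W (Blue): min(-14, -39, 13, 46) = -39
H (Red): max(-31, -39) = -31
X (Blue): min(25, -41) = -41
Y (Blue): min(-24, -50, -8) = -50
J (Red): max(-41, -50) = -41
B (Blue): min(-19, -31, -41) = -41
Z (Blue): min(-25, 3) = -25
AA (Blue): min(41, -3, -23, 13) = -23
AB (Blue): min(32, 10, -32) = -32
K (Red): max(-25, -23, -32) = -23
AC (Blue): min(-50, -9) = -50
AD (Blue): min(-17, -32) = -32
AE (Blue): min(25, -29) = -29
L (Red): max(-50, -32, -29) = -29
C (Blue): min(-23, -29) = -29
AF (Blue): min(40, -33) = -33
AG (Blue): min(0, 30, 38) = 0
AH (Blue): min(-48, -13, -6) = -48
AJ (Blue): min(14, 42) = 14
M (Red): max(-33, 0, -48, 14) = 14
AK (Blue): min(-48, -35, 35) = -48
AL (Blue): min(15, 28, -36) = -36
N (Red): max(-48, -36) = -36
D (Blue): min(14, -36) = -36
Root (Red): max(-15, -41, -29, -36) = -15
At Root, Red picks A (highest: -15).
At A, Blue picks F (lowest: -15).
At F, Red picks S (highest: -15).
At S, Blue picks leaf11 (lowest: -15).
Terminal value -15.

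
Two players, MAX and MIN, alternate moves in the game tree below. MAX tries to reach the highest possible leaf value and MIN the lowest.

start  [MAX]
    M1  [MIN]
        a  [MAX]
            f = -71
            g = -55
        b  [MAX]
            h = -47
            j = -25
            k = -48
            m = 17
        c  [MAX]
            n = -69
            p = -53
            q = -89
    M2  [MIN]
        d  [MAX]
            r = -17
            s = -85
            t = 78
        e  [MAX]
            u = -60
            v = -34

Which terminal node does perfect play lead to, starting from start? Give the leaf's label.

v

a (MAX): max(-71, -55) = -55
b (MAX): max(-47, -25, -48, 17) = 17
c (MAX): max(-69, -53, -89) = -53
M1 (MIN): min(-55, 17, -53) = -55
d (MAX): max(-17, -85, 78) = 78
e (MAX): max(-60, -34) = -34
M2 (MIN): min(78, -34) = -34
start (MAX): max(-55, -34) = -34
At start, MAX picks M2 (highest: -34).
At M2, MIN picks e (lowest: -34).
At e, MAX picks v (highest: -34).
Terminal value -34.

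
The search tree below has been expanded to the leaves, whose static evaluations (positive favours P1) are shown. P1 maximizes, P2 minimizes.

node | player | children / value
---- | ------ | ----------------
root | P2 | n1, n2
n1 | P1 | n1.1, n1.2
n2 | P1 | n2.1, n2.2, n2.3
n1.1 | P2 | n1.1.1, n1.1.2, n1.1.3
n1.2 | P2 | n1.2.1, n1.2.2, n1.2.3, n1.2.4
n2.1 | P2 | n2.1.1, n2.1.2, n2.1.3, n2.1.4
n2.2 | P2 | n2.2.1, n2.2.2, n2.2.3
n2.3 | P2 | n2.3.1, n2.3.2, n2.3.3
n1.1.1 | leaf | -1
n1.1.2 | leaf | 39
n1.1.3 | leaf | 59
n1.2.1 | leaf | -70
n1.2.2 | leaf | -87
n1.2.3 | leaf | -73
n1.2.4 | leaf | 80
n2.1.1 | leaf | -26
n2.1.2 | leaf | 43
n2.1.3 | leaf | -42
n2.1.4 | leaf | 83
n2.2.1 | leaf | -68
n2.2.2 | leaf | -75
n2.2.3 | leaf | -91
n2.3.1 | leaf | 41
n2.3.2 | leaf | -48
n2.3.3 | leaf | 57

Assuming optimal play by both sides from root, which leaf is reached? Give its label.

n2.1.3

n1.1 (P2): min(-1, 39, 59) = -1
n1.2 (P2): min(-70, -87, -73, 80) = -87
n1 (P1): max(-1, -87) = -1
n2.1 (P2): min(-26, 43, -42, 83) = -42
n2.2 (P2): min(-68, -75, -91) = -91
n2.3 (P2): min(41, -48, 57) = -48
n2 (P1): max(-42, -91, -48) = -42
root (P2): min(-1, -42) = -42
At root, P2 picks n2 (lowest: -42).
At n2, P1 picks n2.1 (highest: -42).
At n2.1, P2 picks n2.1.3 (lowest: -42).
Terminal value -42.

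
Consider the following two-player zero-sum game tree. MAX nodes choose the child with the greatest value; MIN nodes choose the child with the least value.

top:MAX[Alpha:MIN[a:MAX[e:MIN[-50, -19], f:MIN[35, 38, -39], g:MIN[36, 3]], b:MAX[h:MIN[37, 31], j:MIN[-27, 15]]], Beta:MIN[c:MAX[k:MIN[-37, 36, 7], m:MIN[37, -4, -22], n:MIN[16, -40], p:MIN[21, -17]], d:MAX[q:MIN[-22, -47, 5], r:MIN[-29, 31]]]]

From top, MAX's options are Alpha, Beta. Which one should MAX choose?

e (MIN): min(-50, -19) = -50
f (MIN): min(35, 38, -39) = -39
g (MIN): min(36, 3) = 3
a (MAX): max(-50, -39, 3) = 3
h (MIN): min(37, 31) = 31
j (MIN): min(-27, 15) = -27
b (MAX): max(31, -27) = 31
Alpha (MIN): min(3, 31) = 3
k (MIN): min(-37, 36, 7) = -37
m (MIN): min(37, -4, -22) = -22
n (MIN): min(16, -40) = -40
p (MIN): min(21, -17) = -17
c (MAX): max(-37, -22, -40, -17) = -17
q (MIN): min(-22, -47, 5) = -47
r (MIN): min(-29, 31) = -29
d (MAX): max(-47, -29) = -29
Beta (MIN): min(-17, -29) = -29
top (MAX): max(3, -29) = 3
MAX at top wants the highest of {Alpha=3, Beta=-29}, so chooses Alpha.

Alpha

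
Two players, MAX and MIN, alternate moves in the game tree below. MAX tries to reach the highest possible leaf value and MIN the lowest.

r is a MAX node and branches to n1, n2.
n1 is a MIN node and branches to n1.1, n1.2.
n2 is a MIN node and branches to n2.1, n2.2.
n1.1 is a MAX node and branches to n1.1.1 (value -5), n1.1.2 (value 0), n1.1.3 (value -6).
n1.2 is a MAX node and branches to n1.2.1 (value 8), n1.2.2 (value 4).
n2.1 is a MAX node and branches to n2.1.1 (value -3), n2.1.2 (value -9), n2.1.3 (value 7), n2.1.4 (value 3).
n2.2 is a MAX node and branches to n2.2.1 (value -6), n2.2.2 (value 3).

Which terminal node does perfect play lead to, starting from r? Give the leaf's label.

n1.1 (MAX): max(-5, 0, -6) = 0
n1.2 (MAX): max(8, 4) = 8
n1 (MIN): min(0, 8) = 0
n2.1 (MAX): max(-3, -9, 7, 3) = 7
n2.2 (MAX): max(-6, 3) = 3
n2 (MIN): min(7, 3) = 3
r (MAX): max(0, 3) = 3
At r, MAX picks n2 (highest: 3).
At n2, MIN picks n2.2 (lowest: 3).
At n2.2, MAX picks n2.2.2 (highest: 3).
Terminal value 3.

n2.2.2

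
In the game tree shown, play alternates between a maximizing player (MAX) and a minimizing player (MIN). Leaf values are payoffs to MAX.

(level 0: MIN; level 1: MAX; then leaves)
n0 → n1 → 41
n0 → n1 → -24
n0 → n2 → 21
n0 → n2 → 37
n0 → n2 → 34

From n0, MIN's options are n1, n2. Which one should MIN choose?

n2

n1 (MAX): max(41, -24) = 41
n2 (MAX): max(21, 37, 34) = 37
n0 (MIN): min(41, 37) = 37
MIN at n0 wants the lowest of {n1=41, n2=37}, so chooses n2.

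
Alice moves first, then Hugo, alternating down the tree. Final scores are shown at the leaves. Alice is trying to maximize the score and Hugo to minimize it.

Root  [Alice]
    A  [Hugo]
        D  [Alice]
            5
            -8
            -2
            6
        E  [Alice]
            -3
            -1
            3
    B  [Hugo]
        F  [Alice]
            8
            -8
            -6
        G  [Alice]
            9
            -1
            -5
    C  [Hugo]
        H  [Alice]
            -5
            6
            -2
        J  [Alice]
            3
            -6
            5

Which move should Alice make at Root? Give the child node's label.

B

D (Alice): max(5, -8, -2, 6) = 6
E (Alice): max(-3, -1, 3) = 3
A (Hugo): min(6, 3) = 3
F (Alice): max(8, -8, -6) = 8
G (Alice): max(9, -1, -5) = 9
B (Hugo): min(8, 9) = 8
H (Alice): max(-5, 6, -2) = 6
J (Alice): max(3, -6, 5) = 5
C (Hugo): min(6, 5) = 5
Root (Alice): max(3, 8, 5) = 8
Alice at Root wants the highest of {A=3, B=8, C=5}, so chooses B.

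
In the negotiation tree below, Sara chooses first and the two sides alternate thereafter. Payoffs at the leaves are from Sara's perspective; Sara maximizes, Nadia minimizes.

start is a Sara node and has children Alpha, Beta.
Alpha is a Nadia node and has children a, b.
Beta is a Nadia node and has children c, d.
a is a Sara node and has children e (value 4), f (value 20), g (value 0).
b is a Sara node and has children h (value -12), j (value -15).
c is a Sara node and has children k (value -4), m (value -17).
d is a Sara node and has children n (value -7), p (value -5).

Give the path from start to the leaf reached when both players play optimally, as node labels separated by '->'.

start -> Beta -> d -> p

a (Sara): max(4, 20, 0) = 20
b (Sara): max(-12, -15) = -12
Alpha (Nadia): min(20, -12) = -12
c (Sara): max(-4, -17) = -4
d (Sara): max(-7, -5) = -5
Beta (Nadia): min(-4, -5) = -5
start (Sara): max(-12, -5) = -5
At start, Sara picks Beta (highest: -5).
At Beta, Nadia picks d (lowest: -5).
At d, Sara picks p (highest: -5).
Terminal value -5.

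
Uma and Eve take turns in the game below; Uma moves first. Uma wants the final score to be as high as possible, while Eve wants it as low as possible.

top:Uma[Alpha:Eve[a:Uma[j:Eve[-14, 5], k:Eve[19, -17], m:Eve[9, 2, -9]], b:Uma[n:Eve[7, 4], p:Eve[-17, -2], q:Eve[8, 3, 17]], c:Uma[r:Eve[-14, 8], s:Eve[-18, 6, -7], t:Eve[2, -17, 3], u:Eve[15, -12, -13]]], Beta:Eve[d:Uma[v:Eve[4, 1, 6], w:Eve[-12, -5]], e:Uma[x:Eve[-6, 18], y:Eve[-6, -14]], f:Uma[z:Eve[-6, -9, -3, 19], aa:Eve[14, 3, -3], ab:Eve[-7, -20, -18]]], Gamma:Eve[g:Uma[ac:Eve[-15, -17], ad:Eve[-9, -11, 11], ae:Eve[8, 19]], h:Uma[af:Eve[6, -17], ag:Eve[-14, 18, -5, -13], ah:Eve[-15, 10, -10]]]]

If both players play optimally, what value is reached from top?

j (Eve): min(-14, 5) = -14
k (Eve): min(19, -17) = -17
m (Eve): min(9, 2, -9) = -9
a (Uma): max(-14, -17, -9) = -9
n (Eve): min(7, 4) = 4
p (Eve): min(-17, -2) = -17
q (Eve): min(8, 3, 17) = 3
b (Uma): max(4, -17, 3) = 4
r (Eve): min(-14, 8) = -14
s (Eve): min(-18, 6, -7) = -18
t (Eve): min(2, -17, 3) = -17
u (Eve): min(15, -12, -13) = -13
c (Uma): max(-14, -18, -17, -13) = -13
Alpha (Eve): min(-9, 4, -13) = -13
v (Eve): min(4, 1, 6) = 1
w (Eve): min(-12, -5) = -12
d (Uma): max(1, -12) = 1
x (Eve): min(-6, 18) = -6
y (Eve): min(-6, -14) = -14
e (Uma): max(-6, -14) = -6
z (Eve): min(-6, -9, -3, 19) = -9
aa (Eve): min(14, 3, -3) = -3
ab (Eve): min(-7, -20, -18) = -20
f (Uma): max(-9, -3, -20) = -3
Beta (Eve): min(1, -6, -3) = -6
ac (Eve): min(-15, -17) = -17
ad (Eve): min(-9, -11, 11) = -11
ae (Eve): min(8, 19) = 8
g (Uma): max(-17, -11, 8) = 8
af (Eve): min(6, -17) = -17
ag (Eve): min(-14, 18, -5, -13) = -14
ah (Eve): min(-15, 10, -10) = -15
h (Uma): max(-17, -14, -15) = -14
Gamma (Eve): min(8, -14) = -14
top (Uma): max(-13, -6, -14) = -6

-6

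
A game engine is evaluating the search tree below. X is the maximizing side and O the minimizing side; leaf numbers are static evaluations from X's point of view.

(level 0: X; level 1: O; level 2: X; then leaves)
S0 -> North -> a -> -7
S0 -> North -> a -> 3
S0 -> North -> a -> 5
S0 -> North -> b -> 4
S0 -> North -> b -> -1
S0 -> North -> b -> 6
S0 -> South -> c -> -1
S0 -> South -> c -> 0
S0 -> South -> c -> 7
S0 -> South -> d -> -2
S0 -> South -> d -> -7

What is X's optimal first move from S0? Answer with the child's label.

North

a (X): max(-7, 3, 5) = 5
b (X): max(4, -1, 6) = 6
North (O): min(5, 6) = 5
c (X): max(-1, 0, 7) = 7
d (X): max(-2, -7) = -2
South (O): min(7, -2) = -2
S0 (X): max(5, -2) = 5
X at S0 wants the highest of {North=5, South=-2}, so chooses North.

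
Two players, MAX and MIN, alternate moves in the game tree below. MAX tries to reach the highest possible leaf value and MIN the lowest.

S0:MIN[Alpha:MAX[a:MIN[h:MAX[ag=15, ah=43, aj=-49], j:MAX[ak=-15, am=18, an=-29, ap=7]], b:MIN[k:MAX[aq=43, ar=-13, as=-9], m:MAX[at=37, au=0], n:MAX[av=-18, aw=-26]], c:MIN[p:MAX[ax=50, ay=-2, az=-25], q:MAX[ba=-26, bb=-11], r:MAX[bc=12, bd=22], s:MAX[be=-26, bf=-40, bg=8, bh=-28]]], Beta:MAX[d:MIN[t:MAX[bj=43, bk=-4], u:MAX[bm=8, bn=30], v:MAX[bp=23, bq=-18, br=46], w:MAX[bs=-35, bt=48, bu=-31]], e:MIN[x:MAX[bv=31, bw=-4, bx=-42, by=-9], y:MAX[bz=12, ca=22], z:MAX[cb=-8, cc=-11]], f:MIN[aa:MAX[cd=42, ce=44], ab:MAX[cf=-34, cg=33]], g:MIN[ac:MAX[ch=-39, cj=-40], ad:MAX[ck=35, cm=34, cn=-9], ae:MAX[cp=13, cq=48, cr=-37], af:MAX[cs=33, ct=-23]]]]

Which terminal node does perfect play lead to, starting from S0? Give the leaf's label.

h (MAX): max(15, 43, -49) = 43
j (MAX): max(-15, 18, -29, 7) = 18
a (MIN): min(43, 18) = 18
k (MAX): max(43, -13, -9) = 43
m (MAX): max(37, 0) = 37
n (MAX): max(-18, -26) = -18
b (MIN): min(43, 37, -18) = -18
p (MAX): max(50, -2, -25) = 50
q (MAX): max(-26, -11) = -11
r (MAX): max(12, 22) = 22
s (MAX): max(-26, -40, 8, -28) = 8
c (MIN): min(50, -11, 22, 8) = -11
Alpha (MAX): max(18, -18, -11) = 18
t (MAX): max(43, -4) = 43
u (MAX): max(8, 30) = 30
v (MAX): max(23, -18, 46) = 46
w (MAX): max(-35, 48, -31) = 48
d (MIN): min(43, 30, 46, 48) = 30
x (MAX): max(31, -4, -42, -9) = 31
y (MAX): max(12, 22) = 22
z (MAX): max(-8, -11) = -8
e (MIN): min(31, 22, -8) = -8
aa (MAX): max(42, 44) = 44
ab (MAX): max(-34, 33) = 33
f (MIN): min(44, 33) = 33
ac (MAX): max(-39, -40) = -39
ad (MAX): max(35, 34, -9) = 35
ae (MAX): max(13, 48, -37) = 48
af (MAX): max(33, -23) = 33
g (MIN): min(-39, 35, 48, 33) = -39
Beta (MAX): max(30, -8, 33, -39) = 33
S0 (MIN): min(18, 33) = 18
At S0, MIN picks Alpha (lowest: 18).
At Alpha, MAX picks a (highest: 18).
At a, MIN picks j (lowest: 18).
At j, MAX picks am (highest: 18).
Terminal value 18.

am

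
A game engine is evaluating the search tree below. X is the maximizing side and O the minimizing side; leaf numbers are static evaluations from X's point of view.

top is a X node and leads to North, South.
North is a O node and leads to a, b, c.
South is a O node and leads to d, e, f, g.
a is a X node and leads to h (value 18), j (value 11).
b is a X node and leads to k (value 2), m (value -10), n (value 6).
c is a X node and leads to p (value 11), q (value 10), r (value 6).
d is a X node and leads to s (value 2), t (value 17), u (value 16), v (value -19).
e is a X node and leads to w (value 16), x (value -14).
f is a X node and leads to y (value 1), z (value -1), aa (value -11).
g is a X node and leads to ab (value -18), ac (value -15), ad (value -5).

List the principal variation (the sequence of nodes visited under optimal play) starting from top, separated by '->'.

a (X): max(18, 11) = 18
b (X): max(2, -10, 6) = 6
c (X): max(11, 10, 6) = 11
North (O): min(18, 6, 11) = 6
d (X): max(2, 17, 16, -19) = 17
e (X): max(16, -14) = 16
f (X): max(1, -1, -11) = 1
g (X): max(-18, -15, -5) = -5
South (O): min(17, 16, 1, -5) = -5
top (X): max(6, -5) = 6
At top, X picks North (highest: 6).
At North, O picks b (lowest: 6).
At b, X picks n (highest: 6).
Terminal value 6.

top -> North -> b -> n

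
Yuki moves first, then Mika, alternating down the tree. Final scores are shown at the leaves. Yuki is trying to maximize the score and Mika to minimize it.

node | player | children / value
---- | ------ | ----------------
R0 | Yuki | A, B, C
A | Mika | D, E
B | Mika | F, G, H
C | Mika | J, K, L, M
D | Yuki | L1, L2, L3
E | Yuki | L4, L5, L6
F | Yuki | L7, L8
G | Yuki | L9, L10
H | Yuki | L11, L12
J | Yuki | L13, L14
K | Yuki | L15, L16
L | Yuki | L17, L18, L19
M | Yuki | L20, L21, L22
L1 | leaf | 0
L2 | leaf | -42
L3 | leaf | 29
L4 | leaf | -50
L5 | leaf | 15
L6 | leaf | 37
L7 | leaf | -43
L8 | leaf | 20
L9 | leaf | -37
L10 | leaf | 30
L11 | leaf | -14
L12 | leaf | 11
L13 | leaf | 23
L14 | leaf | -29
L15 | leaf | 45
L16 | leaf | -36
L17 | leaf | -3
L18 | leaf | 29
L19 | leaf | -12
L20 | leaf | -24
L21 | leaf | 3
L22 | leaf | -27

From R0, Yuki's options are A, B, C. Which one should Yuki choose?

A

D (Yuki): max(0, -42, 29) = 29
E (Yuki): max(-50, 15, 37) = 37
A (Mika): min(29, 37) = 29
F (Yuki): max(-43, 20) = 20
G (Yuki): max(-37, 30) = 30
H (Yuki): max(-14, 11) = 11
B (Mika): min(20, 30, 11) = 11
J (Yuki): max(23, -29) = 23
K (Yuki): max(45, -36) = 45
L (Yuki): max(-3, 29, -12) = 29
M (Yuki): max(-24, 3, -27) = 3
C (Mika): min(23, 45, 29, 3) = 3
R0 (Yuki): max(29, 11, 3) = 29
Yuki at R0 wants the highest of {A=29, B=11, C=3}, so chooses A.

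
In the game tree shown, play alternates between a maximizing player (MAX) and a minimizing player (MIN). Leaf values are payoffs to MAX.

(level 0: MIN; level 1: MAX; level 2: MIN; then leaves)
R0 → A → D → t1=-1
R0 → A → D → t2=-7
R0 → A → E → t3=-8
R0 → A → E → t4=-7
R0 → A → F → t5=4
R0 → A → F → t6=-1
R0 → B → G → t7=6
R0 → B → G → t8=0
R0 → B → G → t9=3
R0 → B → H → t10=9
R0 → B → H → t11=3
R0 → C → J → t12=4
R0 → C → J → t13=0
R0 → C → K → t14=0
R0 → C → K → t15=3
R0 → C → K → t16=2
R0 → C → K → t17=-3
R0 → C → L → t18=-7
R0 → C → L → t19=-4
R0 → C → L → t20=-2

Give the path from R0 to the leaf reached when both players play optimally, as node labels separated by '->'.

D (MIN): min(-1, -7) = -7
E (MIN): min(-8, -7) = -8
F (MIN): min(4, -1) = -1
A (MAX): max(-7, -8, -1) = -1
G (MIN): min(6, 0, 3) = 0
H (MIN): min(9, 3) = 3
B (MAX): max(0, 3) = 3
J (MIN): min(4, 0) = 0
K (MIN): min(0, 3, 2, -3) = -3
L (MIN): min(-7, -4, -2) = -7
C (MAX): max(0, -3, -7) = 0
R0 (MIN): min(-1, 3, 0) = -1
At R0, MIN picks A (lowest: -1).
At A, MAX picks F (highest: -1).
At F, MIN picks t6 (lowest: -1).
Terminal value -1.

R0 -> A -> F -> t6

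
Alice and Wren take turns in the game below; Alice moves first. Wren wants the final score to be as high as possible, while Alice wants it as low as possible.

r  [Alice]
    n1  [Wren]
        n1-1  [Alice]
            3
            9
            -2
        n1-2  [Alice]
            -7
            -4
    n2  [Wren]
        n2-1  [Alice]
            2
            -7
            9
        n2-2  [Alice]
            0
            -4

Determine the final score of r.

-4

n1-1 (Alice): min(3, 9, -2) = -2
n1-2 (Alice): min(-7, -4) = -7
n1 (Wren): max(-2, -7) = -2
n2-1 (Alice): min(2, -7, 9) = -7
n2-2 (Alice): min(0, -4) = -4
n2 (Wren): max(-7, -4) = -4
r (Alice): min(-2, -4) = -4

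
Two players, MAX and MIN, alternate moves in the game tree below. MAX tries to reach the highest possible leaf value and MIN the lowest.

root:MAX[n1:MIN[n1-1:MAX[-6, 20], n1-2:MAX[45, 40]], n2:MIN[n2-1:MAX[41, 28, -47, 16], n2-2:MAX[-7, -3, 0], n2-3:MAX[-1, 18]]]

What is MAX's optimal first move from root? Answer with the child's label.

n1

n1-1 (MAX): max(-6, 20) = 20
n1-2 (MAX): max(45, 40) = 45
n1 (MIN): min(20, 45) = 20
n2-1 (MAX): max(41, 28, -47, 16) = 41
n2-2 (MAX): max(-7, -3, 0) = 0
n2-3 (MAX): max(-1, 18) = 18
n2 (MIN): min(41, 0, 18) = 0
root (MAX): max(20, 0) = 20
MAX at root wants the highest of {n1=20, n2=0}, so chooses n1.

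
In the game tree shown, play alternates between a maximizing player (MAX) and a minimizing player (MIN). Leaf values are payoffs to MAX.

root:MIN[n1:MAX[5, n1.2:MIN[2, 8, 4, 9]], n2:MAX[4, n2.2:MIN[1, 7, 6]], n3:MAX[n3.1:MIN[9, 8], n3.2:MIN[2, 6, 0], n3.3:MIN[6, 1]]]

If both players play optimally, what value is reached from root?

n1.2 (MIN): min(2, 8, 4, 9) = 2
n1 (MAX): max(5, 2) = 5
n2.2 (MIN): min(1, 7, 6) = 1
n2 (MAX): max(4, 1) = 4
n3.1 (MIN): min(9, 8) = 8
n3.2 (MIN): min(2, 6, 0) = 0
n3.3 (MIN): min(6, 1) = 1
n3 (MAX): max(8, 0, 1) = 8
root (MIN): min(5, 4, 8) = 4

4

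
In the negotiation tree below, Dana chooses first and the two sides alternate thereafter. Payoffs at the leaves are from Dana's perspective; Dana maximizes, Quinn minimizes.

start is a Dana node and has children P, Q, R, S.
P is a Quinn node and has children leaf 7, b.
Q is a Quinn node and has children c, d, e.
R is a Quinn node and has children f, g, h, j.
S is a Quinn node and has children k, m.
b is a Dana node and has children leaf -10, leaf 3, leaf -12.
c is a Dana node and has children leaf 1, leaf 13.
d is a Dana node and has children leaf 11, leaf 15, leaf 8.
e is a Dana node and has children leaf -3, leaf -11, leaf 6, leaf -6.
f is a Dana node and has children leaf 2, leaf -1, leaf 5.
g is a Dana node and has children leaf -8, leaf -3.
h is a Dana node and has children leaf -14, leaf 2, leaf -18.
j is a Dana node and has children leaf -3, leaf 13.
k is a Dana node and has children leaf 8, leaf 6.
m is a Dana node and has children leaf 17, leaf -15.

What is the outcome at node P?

b (Dana): max(-10, 3, -12) = 3
P (Quinn): min(7, 3) = 3

3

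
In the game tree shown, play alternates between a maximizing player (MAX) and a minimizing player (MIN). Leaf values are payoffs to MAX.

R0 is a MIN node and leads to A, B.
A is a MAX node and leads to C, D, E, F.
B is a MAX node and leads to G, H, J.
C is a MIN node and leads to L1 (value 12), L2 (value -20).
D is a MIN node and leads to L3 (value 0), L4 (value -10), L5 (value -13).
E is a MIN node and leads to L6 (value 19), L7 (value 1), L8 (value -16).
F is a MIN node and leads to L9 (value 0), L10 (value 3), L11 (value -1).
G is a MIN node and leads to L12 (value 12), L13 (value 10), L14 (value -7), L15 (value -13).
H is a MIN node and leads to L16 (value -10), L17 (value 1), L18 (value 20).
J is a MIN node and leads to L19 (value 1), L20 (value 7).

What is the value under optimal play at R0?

-1

C (MIN): min(12, -20) = -20
D (MIN): min(0, -10, -13) = -13
E (MIN): min(19, 1, -16) = -16
F (MIN): min(0, 3, -1) = -1
A (MAX): max(-20, -13, -16, -1) = -1
G (MIN): min(12, 10, -7, -13) = -13
H (MIN): min(-10, 1, 20) = -10
J (MIN): min(1, 7) = 1
B (MAX): max(-13, -10, 1) = 1
R0 (MIN): min(-1, 1) = -1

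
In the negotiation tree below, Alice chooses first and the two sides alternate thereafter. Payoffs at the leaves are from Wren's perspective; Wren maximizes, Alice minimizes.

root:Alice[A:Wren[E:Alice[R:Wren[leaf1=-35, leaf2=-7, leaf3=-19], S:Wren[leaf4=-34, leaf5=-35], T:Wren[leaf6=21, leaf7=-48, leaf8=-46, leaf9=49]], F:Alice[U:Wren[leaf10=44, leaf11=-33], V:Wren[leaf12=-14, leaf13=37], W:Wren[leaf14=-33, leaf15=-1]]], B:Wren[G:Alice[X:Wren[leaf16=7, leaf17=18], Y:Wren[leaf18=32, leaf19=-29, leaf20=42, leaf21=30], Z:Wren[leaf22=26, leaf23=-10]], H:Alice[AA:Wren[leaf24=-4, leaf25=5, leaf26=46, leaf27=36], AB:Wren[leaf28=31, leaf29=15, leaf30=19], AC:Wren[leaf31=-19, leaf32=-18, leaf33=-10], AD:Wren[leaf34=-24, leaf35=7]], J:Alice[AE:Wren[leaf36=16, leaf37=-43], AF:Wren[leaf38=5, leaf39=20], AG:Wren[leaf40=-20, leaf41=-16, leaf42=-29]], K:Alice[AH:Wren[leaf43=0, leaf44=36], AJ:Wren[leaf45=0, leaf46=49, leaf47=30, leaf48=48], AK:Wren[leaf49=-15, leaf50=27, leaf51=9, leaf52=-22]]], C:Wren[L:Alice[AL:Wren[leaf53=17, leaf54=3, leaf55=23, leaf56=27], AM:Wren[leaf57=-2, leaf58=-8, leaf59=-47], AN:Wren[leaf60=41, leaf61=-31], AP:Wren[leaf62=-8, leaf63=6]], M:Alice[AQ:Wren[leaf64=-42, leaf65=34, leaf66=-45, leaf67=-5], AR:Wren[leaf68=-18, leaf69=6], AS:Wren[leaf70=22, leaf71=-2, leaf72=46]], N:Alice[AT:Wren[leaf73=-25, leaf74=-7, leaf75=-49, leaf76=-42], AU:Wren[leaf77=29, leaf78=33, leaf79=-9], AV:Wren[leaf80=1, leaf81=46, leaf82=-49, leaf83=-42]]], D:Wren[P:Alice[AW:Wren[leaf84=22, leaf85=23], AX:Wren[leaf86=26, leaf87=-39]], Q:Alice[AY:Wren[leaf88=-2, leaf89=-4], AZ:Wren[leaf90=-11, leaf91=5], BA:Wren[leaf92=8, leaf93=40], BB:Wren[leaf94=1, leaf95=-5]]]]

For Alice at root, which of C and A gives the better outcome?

A

AL (Wren): max(17, 3, 23, 27) = 27
AM (Wren): max(-2, -8, -47) = -2
AN (Wren): max(41, -31) = 41
AP (Wren): max(-8, 6) = 6
L (Alice): min(27, -2, 41, 6) = -2
AQ (Wren): max(-42, 34, -45, -5) = 34
AR (Wren): max(-18, 6) = 6
AS (Wren): max(22, -2, 46) = 46
M (Alice): min(34, 6, 46) = 6
AT (Wren): max(-25, -7, -49, -42) = -7
AU (Wren): max(29, 33, -9) = 33
AV (Wren): max(1, 46, -49, -42) = 46
N (Alice): min(-7, 33, 46) = -7
C (Wren): max(-2, 6, -7) = 6
R (Wren): max(-35, -7, -19) = -7
S (Wren): max(-34, -35) = -34
T (Wren): max(21, -48, -46, 49) = 49
E (Alice): min(-7, -34, 49) = -34
U (Wren): max(44, -33) = 44
V (Wren): max(-14, 37) = 37
W (Wren): max(-33, -1) = -1
F (Alice): min(44, 37, -1) = -1
A (Wren): max(-34, -1) = -1
Alice prefers the lower value; C=6, A=-1. A is better since -1 < 6.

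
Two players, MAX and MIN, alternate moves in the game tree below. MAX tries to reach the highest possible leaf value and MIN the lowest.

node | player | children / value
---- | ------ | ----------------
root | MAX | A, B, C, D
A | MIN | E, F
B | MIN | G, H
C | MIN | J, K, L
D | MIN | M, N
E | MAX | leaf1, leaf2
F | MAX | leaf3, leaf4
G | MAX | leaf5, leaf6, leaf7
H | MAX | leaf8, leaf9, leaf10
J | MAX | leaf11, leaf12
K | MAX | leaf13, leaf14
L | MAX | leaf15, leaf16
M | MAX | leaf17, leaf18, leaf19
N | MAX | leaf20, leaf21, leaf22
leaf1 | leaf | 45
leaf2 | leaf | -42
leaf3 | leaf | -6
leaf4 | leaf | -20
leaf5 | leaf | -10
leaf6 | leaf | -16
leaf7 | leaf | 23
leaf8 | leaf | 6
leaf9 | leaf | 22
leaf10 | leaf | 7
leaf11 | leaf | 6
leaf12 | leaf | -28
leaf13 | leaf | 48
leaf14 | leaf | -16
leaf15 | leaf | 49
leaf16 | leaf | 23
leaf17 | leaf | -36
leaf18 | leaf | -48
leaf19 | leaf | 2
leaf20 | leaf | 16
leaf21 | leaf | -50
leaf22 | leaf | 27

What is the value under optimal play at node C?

6

J (MAX): max(6, -28) = 6
K (MAX): max(48, -16) = 48
L (MAX): max(49, 23) = 49
C (MIN): min(6, 48, 49) = 6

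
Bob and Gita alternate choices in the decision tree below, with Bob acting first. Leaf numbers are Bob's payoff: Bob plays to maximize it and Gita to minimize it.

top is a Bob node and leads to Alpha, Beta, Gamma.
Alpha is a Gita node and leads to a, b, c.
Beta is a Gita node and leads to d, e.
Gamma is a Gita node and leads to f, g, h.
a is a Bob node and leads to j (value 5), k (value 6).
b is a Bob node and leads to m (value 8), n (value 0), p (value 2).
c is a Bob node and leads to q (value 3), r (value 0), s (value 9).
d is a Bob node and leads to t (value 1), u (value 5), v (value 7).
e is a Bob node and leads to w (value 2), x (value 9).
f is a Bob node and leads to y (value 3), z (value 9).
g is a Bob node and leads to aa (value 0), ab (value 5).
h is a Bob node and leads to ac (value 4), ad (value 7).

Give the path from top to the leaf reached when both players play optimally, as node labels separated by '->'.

a (Bob): max(5, 6) = 6
b (Bob): max(8, 0, 2) = 8
c (Bob): max(3, 0, 9) = 9
Alpha (Gita): min(6, 8, 9) = 6
d (Bob): max(1, 5, 7) = 7
e (Bob): max(2, 9) = 9
Beta (Gita): min(7, 9) = 7
f (Bob): max(3, 9) = 9
g (Bob): max(0, 5) = 5
h (Bob): max(4, 7) = 7
Gamma (Gita): min(9, 5, 7) = 5
top (Bob): max(6, 7, 5) = 7
At top, Bob picks Beta (highest: 7).
At Beta, Gita picks d (lowest: 7).
At d, Bob picks v (highest: 7).
Terminal value 7.

top -> Beta -> d -> v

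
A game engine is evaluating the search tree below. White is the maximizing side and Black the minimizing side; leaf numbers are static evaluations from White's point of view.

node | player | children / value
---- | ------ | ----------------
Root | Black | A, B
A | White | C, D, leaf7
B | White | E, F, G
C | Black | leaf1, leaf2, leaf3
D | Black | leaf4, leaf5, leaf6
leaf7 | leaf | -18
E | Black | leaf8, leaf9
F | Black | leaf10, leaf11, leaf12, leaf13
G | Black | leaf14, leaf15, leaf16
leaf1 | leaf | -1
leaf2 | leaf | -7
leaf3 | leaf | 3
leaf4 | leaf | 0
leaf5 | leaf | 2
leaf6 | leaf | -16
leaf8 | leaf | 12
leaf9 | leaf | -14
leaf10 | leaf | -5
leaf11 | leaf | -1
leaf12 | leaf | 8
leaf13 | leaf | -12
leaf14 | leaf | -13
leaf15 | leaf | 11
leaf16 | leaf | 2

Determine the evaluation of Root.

-12

C (Black): min(-1, -7, 3) = -7
D (Black): min(0, 2, -16) = -16
A (White): max(-7, -16, -18) = -7
E (Black): min(12, -14) = -14
F (Black): min(-5, -1, 8, -12) = -12
G (Black): min(-13, 11, 2) = -13
B (White): max(-14, -12, -13) = -12
Root (Black): min(-7, -12) = -12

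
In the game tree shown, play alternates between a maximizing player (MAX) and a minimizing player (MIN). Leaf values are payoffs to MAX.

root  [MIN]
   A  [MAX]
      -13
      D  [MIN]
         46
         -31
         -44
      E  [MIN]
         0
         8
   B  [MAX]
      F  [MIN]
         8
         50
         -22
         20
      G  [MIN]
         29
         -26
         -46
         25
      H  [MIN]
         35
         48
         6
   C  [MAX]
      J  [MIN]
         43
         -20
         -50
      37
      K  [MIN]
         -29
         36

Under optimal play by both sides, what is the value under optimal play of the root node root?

D (MIN): min(46, -31, -44) = -44
E (MIN): min(0, 8) = 0
A (MAX): max(-13, -44, 0) = 0
F (MIN): min(8, 50, -22, 20) = -22
G (MIN): min(29, -26, -46, 25) = -46
H (MIN): min(35, 48, 6) = 6
B (MAX): max(-22, -46, 6) = 6
J (MIN): min(43, -20, -50) = -50
K (MIN): min(-29, 36) = -29
C (MAX): max(-50, 37, -29) = 37
root (MIN): min(0, 6, 37) = 0

0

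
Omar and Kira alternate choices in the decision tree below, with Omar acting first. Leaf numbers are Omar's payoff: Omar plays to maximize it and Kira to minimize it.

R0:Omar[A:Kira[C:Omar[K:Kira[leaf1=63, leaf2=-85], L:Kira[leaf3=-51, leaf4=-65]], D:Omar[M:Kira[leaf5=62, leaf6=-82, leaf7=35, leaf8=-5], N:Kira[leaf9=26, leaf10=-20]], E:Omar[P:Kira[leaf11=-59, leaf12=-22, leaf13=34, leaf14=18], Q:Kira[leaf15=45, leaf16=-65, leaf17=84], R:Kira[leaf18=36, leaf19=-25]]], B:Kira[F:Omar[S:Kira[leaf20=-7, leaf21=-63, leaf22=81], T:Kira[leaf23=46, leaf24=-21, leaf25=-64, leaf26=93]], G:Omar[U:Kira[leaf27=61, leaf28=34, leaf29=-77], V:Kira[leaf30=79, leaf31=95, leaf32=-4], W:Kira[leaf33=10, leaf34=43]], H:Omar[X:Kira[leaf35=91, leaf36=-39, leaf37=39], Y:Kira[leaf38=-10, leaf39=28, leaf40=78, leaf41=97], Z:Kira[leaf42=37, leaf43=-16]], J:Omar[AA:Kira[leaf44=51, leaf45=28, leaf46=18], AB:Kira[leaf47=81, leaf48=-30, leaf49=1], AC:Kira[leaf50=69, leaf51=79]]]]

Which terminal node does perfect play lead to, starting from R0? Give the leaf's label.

K (Kira): min(63, -85) = -85
L (Kira): min(-51, -65) = -65
C (Omar): max(-85, -65) = -65
M (Kira): min(62, -82, 35, -5) = -82
N (Kira): min(26, -20) = -20
D (Omar): max(-82, -20) = -20
P (Kira): min(-59, -22, 34, 18) = -59
Q (Kira): min(45, -65, 84) = -65
R (Kira): min(36, -25) = -25
E (Omar): max(-59, -65, -25) = -25
A (Kira): min(-65, -20, -25) = -65
S (Kira): min(-7, -63, 81) = -63
T (Kira): min(46, -21, -64, 93) = -64
F (Omar): max(-63, -64) = -63
U (Kira): min(61, 34, -77) = -77
V (Kira): min(79, 95, -4) = -4
W (Kira): min(10, 43) = 10
G (Omar): max(-77, -4, 10) = 10
X (Kira): min(91, -39, 39) = -39
Y (Kira): min(-10, 28, 78, 97) = -10
Z (Kira): min(37, -16) = -16
H (Omar): max(-39, -10, -16) = -10
AA (Kira): min(51, 28, 18) = 18
AB (Kira): min(81, -30, 1) = -30
AC (Kira): min(69, 79) = 69
J (Omar): max(18, -30, 69) = 69
B (Kira): min(-63, 10, -10, 69) = -63
R0 (Omar): max(-65, -63) = -63
At R0, Omar picks B (highest: -63).
At B, Kira picks F (lowest: -63).
At F, Omar picks S (highest: -63).
At S, Kira picks leaf21 (lowest: -63).
Terminal value -63.

leaf21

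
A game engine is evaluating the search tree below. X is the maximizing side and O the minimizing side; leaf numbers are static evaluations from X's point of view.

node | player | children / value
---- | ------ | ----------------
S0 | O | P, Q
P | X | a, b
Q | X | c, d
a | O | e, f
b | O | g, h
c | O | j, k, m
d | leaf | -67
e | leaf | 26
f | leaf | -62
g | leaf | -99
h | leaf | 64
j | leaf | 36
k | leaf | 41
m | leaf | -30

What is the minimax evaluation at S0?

-62

a (O): min(26, -62) = -62
b (O): min(-99, 64) = -99
P (X): max(-62, -99) = -62
c (O): min(36, 41, -30) = -30
Q (X): max(-30, -67) = -30
S0 (O): min(-62, -30) = -62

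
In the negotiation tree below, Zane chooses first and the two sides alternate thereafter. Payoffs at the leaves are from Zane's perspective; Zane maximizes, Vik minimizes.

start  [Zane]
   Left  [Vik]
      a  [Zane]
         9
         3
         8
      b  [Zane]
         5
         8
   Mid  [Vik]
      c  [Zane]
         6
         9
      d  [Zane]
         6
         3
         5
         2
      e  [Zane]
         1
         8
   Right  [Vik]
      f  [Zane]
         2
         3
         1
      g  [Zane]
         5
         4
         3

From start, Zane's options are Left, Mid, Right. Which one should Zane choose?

Left

a (Zane): max(9, 3, 8) = 9
b (Zane): max(5, 8) = 8
Left (Vik): min(9, 8) = 8
c (Zane): max(6, 9) = 9
d (Zane): max(6, 3, 5, 2) = 6
e (Zane): max(1, 8) = 8
Mid (Vik): min(9, 6, 8) = 6
f (Zane): max(2, 3, 1) = 3
g (Zane): max(5, 4, 3) = 5
Right (Vik): min(3, 5) = 3
start (Zane): max(8, 6, 3) = 8
Zane at start wants the highest of {Left=8, Mid=6, Right=3}, so chooses Left.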